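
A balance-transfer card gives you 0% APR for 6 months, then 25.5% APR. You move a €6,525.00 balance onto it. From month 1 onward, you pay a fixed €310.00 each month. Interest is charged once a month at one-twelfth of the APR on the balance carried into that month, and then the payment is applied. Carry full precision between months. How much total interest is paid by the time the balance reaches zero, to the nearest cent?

Promo months 1–6 at r₀ = 0%/12 = 0; months 7+ at r₁ = 25.5%/12 = 0.02125.
After month 6 (no interest yet): B = €6,525.00 − 6·€310.00 = €4,665.00.
Then at r₁ with €310.00/mo: n₂ = −ln(1 − r₁·B/P)/ln(1+r₁) ≈ 18.33 → 19 more payments.
Total paid = 24·€310.00 + €101.61 = €7,541.61; interest = €7,541.61 − €6,525.00 = €1,016.61.

€1,016.61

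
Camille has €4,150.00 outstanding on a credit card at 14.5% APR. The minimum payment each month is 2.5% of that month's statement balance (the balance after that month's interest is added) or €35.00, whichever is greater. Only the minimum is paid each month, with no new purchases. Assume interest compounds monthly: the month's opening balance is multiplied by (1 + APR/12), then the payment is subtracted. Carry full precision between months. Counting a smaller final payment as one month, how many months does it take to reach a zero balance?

Monthly rate r = 14.5%/12 = 1.20833% = 0.0120833.
While 2.5% of the post-interest balance exceeds €35.00, each month B ← (B·(1+r))·(1 − 0.025), i.e. B shrinks by the factor (1+r)·0.975 = 0.98678.
This holds for months 1–83. Entering month 84 the balance is €1,375.25; 2.5% of the post-interest balance is now below €35.00, so the flat €35.00 minimum applies from here.
From month 84 a fixed €35.00 at rate r clears €1,375.25 in 54 more payments. Total: 83 + 54 = 137 months.

137 months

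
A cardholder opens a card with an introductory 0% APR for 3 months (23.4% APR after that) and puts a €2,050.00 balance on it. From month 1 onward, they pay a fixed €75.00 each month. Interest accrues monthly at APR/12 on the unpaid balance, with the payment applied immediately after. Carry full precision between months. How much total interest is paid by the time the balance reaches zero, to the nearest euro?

€674

Promo months 1–3 at r₀ = 0%/12 = 0; months 4+ at r₁ = 23.4%/12 = 0.0195.
After month 3 (no interest yet): B = €2,050.00 − 3·€75.00 = €1,825.00.
Then at r₁ with €75.00/mo: n₂ = −ln(1 − r₁·B/P)/ln(1+r₁) ≈ 33.32 → 34 more payments.
Total paid = 36·€75.00 + €23.84 = €2,723.84; interest = €2,723.84 − €2,050.00 = €673.84.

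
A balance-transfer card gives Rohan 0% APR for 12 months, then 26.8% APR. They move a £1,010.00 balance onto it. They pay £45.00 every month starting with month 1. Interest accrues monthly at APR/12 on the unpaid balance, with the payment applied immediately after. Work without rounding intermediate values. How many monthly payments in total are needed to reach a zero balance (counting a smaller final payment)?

25 payments

Promo months 1–12 at r₀ = 0%/12 = 0; months 13+ at r₁ = 26.8%/12 = 0.0223333.
After month 12 (no interest yet): B = £1,010.00 − 12·£45.00 = £470.00.
Then at r₁ with £45.00/mo: n₂ = −ln(1 − r₁·B/P)/ln(1+r₁) ≈ 12.03 → 13 more payments.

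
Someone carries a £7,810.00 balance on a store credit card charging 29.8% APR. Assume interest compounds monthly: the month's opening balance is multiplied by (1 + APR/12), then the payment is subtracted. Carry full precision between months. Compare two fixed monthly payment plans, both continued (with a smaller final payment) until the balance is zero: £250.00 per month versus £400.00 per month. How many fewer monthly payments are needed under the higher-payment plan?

33 fewer payments

Monthly rate r = 29.8%/12 = 2.48333% = 0.0248333.
At £250.00/mo: n = ⌈−ln(1 − rB₀/P)/ln(1+r)⌉ = 61 payments (last £238.49); total interest = total paid − £7,810.00 = £7,428.49.
At £400.00/mo: 28 payments (last £16.96); total interest £3,006.96.
Payments saved = 61 − 28 = 33.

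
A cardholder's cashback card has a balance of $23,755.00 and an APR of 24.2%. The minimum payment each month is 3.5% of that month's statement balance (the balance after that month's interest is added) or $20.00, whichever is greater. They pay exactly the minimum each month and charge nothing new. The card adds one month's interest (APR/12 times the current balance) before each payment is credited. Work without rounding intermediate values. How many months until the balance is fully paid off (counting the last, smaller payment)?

281 months

Monthly rate r = 24.2%/12 = 2.01667% = 0.0201667.
While 3.5% of the post-interest balance exceeds $20.00, each month B ← (B·(1+r))·(1 − 0.035), i.e. B shrinks by the factor (1+r)·0.965 = 0.98446.
This holds for months 1–240. Entering month 241 the balance is $553.84; 3.5% of the post-interest balance is now below $20.00, so the flat $20.00 minimum applies from here.
From month 241 a fixed $20.00 at rate r clears $553.84 in 41 more payments. Total: 240 + 41 = 281 months.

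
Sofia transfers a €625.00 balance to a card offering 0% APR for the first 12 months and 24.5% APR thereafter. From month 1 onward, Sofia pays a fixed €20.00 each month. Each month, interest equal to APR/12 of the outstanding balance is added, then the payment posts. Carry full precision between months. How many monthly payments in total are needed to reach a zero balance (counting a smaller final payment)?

37 payments

Promo months 1–12 at r₀ = 0%/12 = 0; months 13+ at r₁ = 24.5%/12 = 0.0204167.
After month 12 (no interest yet): B = €625.00 − 12·€20.00 = €385.00.
Then at r₁ with €20.00/mo: n₂ = −ln(1 − r₁·B/P)/ln(1+r₁) ≈ 24.70 → 25 more payments.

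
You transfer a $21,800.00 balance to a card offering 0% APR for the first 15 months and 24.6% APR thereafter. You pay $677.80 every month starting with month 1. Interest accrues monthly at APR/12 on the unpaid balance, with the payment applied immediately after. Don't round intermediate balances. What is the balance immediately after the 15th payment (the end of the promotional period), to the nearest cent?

$11,633.00

Promo months 1–15 at r₀ = 0%/12 = 0; months 16+ at r₁ = 24.6%/12 = 0.0205.
After month 15 (no interest yet): B = $21,800.00 − 15·$677.80 = $11,633.00.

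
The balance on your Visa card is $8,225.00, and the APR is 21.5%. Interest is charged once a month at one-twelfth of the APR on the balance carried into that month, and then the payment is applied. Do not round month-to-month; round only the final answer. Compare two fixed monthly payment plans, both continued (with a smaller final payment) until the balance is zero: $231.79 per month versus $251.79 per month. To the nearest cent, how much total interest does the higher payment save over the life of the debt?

$703.21

Monthly rate r = 21.5%/12 = 1.79167% = 0.0179167.
At $231.79/mo: n = ⌈−ln(1 − rB₀/P)/ln(1+r)⌉ = 57 payments (last $202.70); total interest = total paid − $8,225.00 = $4,957.94.
At $251.79/mo: 50 payments (last $142.02); total interest $4,254.73.
Interest saved = $4,957.94 − $4,254.73 = $703.21.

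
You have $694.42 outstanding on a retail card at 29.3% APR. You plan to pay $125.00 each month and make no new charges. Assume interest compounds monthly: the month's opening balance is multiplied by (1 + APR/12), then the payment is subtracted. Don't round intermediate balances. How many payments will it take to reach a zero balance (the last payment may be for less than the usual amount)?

7 payments

Monthly rate r = 29.3%/12 = 2.44167% = 0.0244167.
Recurrence: B ← B·(1+r) − $125.00.
Month 1: interest $16.96; balance after payment $586.38.
Month 2: interest $14.32; balance after payment $475.69.
Closed form: n = −ln(1 − rB₀/P)/ln(1+r) = −ln(0.86436)/ln(1.02442) ≈ 6.043, so the balance reaches zero during payment 7.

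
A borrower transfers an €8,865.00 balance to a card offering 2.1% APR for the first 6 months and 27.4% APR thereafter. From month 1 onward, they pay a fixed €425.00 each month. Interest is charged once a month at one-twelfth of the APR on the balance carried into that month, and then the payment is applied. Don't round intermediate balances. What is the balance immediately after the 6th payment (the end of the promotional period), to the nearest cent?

Promo months 1–6 at r₀ = 2.1%/12 = 0.00175; months 7+ at r₁ = 27.4%/12 = 0.0228333.
After month 6: iterate B ← B·(1+r₀) − €425.00 for 6 months → €6,397.31.

€6,397.31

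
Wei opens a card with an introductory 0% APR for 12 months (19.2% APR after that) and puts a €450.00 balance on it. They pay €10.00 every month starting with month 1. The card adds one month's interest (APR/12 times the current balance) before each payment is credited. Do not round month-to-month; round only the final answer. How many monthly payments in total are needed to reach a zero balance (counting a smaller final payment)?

Promo months 1–12 at r₀ = 0%/12 = 0; months 13+ at r₁ = 19.2%/12 = 0.016.
After month 12 (no interest yet): B = €450.00 − 12·€10.00 = €330.00.
Then at r₁ with €10.00/mo: n₂ = −ln(1 − r₁·B/P)/ln(1+r₁) ≈ 47.30 → 48 more payments.

60 payments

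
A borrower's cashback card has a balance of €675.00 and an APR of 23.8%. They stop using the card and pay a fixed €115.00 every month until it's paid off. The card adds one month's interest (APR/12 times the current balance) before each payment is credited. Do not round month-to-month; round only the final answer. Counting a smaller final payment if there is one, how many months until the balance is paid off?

Monthly rate r = 23.8%/12 = 1.98333% = 0.0198333.
Recurrence: B ← B·(1+r) − €115.00.
Month 1: interest €13.39; balance after payment €573.39.
Month 2: interest €11.37; balance after payment €469.76.
Closed form: n = −ln(1 − rB₀/P)/ln(1+r) = −ln(0.88359)/ln(1.01983) ≈ 6.302, so the balance reaches zero during payment 7.

7 months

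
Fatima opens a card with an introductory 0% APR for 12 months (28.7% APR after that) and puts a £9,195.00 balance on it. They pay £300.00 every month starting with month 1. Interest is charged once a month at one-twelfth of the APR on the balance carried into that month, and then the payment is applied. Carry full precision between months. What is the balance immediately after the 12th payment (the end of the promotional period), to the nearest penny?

£5,595.00

Promo months 1–12 at r₀ = 0%/12 = 0; months 13+ at r₁ = 28.7%/12 = 0.0239167.
After month 12 (no interest yet): B = £9,195.00 − 12·£300.00 = £5,595.00.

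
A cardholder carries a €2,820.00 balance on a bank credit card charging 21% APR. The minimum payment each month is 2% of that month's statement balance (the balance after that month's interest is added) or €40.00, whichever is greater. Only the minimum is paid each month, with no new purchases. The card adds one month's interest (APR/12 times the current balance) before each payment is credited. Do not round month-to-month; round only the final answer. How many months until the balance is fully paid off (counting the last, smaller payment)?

240 months

Monthly rate r = 21%/12 = 1.75% = 0.0175.
While 2% of the post-interest balance exceeds €40.00, each month B ← (B·(1+r))·(1 − 0.02), i.e. B shrinks by the factor (1+r)·0.98 = 0.99715.
This holds for months 1–127. Entering month 128 the balance is €1,962.60; 2% of the post-interest balance is now below €40.00, so the flat €40.00 minimum applies from here.
From month 128 a fixed €40.00 at rate r clears €1,962.60 in 113 more payments. Total: 127 + 113 = 240 months.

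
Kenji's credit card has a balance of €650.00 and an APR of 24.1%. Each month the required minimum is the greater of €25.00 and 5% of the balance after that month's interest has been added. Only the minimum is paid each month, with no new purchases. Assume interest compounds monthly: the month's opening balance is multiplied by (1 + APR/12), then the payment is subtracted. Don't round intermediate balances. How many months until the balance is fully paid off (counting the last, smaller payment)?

35 months

Monthly rate r = 24.1%/12 = 2.00833% = 0.0200833.
While 5% of the post-interest balance exceeds €25.00, each month B ← (B·(1+r))·(1 − 0.05), i.e. B shrinks by the factor (1+r)·0.95 = 0.96908.
This holds for months 1–9. Entering month 10 the balance is €489.94; 5% of the post-interest balance is now below €25.00, so the flat €25.00 minimum applies from here.
From month 10 a fixed €25.00 at rate r clears €489.94 in 26 more payments. Total: 9 + 26 = 35 months.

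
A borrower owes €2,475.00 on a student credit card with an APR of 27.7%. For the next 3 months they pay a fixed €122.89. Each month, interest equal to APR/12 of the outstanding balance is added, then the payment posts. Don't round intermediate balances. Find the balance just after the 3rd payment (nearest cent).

Monthly rate r = 27.7%/12 = 2.30833% = 0.0230833.
Each month: B ← B·(1+r) − €122.89.
Month 1: interest €57.13; balance after payment €2,409.24.
Month 2: interest €55.61; balance after payment €2,341.96.
Month 3: interest €54.06; balance after payment €2,273.13.

€2,273.13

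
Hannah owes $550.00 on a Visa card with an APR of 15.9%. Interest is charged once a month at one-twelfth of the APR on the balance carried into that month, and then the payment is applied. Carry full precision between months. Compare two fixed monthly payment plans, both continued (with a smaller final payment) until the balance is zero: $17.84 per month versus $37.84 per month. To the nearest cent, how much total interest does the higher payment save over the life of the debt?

$96.65

Monthly rate r = 15.9%/12 = 1.325% = 0.01325.
At $17.84/mo: n = ⌈−ln(1 − rB₀/P)/ln(1+r)⌉ = 40 payments (last $15.90); total interest = total paid − $550.00 = $161.66.
At $37.84/mo: 17 payments (last $9.57); total interest $65.01.
Interest saved = $161.66 − $65.01 = $96.65.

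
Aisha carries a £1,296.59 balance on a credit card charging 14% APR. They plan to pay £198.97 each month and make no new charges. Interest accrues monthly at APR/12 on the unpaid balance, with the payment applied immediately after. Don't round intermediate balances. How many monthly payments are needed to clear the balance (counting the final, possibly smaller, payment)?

7 months

Monthly rate r = 14%/12 = 1.16667% = 0.0116667.
Recurrence: B ← B·(1+r) − £198.97.
Month 1: interest £15.13; balance after payment £1,112.75.
Month 2: interest £12.98; balance after payment £926.76.
Closed form: n = −ln(1 − rB₀/P)/ln(1+r) = −ln(0.92397)/ln(1.01167) ≈ 6.817, so the balance reaches zero during payment 7.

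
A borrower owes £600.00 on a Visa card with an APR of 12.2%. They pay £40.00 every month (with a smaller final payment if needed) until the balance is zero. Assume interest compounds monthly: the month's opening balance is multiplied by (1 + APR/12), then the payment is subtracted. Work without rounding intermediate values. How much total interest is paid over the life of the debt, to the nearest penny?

£54.36

Monthly rate r = 12.2%/12 = 1.01667% = 0.0101667.
Payoff takes n = ⌈−ln(1 − rB₀/P)/ln(1+r)⌉ = ⌈16.358⌉ = 17 payments; the last is £14.36.
Total paid = 16·£40.00 + £14.36 = £654.36.
Total interest = total paid − principal = £654.36 − £600.00 = £54.36.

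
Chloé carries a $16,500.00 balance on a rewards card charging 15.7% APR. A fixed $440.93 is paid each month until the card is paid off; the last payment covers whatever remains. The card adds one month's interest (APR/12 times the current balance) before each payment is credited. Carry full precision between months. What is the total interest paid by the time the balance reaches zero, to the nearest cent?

$6,314.26

Monthly rate r = 15.7%/12 = 1.30833% = 0.0130833.
Payoff takes n = ⌈−ln(1 − rB₀/P)/ln(1+r)⌉ = ⌈51.740⌉ = 52 payments; the last is $326.83.
Total paid = 51·$440.93 + $326.83 = $22,814.26.
Total interest = total paid − principal = $22,814.26 − $16,500.00 = $6,314.26.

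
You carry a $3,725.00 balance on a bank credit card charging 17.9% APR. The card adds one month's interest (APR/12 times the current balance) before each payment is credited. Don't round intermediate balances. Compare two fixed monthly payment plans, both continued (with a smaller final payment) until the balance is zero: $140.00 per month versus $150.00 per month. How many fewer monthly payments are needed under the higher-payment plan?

Monthly rate r = 17.9%/12 = 1.49167% = 0.0149167.
At $140.00/mo: n = ⌈−ln(1 − rB₀/P)/ln(1+r)⌉ = 35 payments (last $21.26); total interest = total paid − $3,725.00 = $1,056.26.
At $150.00/mo: 32 payments (last $37.87); total interest $962.87.
Payments saved = 35 − 32 = 3.

3 fewer payments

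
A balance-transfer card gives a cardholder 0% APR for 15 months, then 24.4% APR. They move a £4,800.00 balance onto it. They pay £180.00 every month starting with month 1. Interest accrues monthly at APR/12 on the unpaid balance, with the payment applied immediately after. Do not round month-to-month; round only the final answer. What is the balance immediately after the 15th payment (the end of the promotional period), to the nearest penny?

Promo months 1–15 at r₀ = 0%/12 = 0; months 16+ at r₁ = 24.4%/12 = 0.0203333.
After month 15 (no interest yet): B = £4,800.00 − 15·£180.00 = £2,100.00.

£2,100.00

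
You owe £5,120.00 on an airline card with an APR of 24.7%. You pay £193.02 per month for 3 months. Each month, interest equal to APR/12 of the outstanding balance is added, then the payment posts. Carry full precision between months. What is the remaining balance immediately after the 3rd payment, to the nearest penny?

Monthly rate r = 24.7%/12 = 2.05833% = 0.0205833.
Each month: B ← B·(1+r) − £193.02.
Month 1: interest £105.39; balance after payment £5,032.37.
Month 2: interest £103.58; balance after payment £4,942.93.
Month 3: interest £101.74; balance after payment £4,851.65.

£4,851.65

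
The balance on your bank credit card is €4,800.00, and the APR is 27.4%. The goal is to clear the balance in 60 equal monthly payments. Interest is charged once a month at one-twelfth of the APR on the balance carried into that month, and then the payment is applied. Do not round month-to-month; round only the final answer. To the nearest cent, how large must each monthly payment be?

Monthly rate r = 27.4%/12 = 2.28333% = 0.0228333.
Level-payment amortization: P = B₀·r / (1 − (1+r)^(−n)) = 4800.00·0.0228333 / (1 − 1.02283^(−60)).
Denominator 1 − (1+r)^(−60) = 0.741947764.
P = 109.6 / 0.741947764 ≈ 147.72.

€147.72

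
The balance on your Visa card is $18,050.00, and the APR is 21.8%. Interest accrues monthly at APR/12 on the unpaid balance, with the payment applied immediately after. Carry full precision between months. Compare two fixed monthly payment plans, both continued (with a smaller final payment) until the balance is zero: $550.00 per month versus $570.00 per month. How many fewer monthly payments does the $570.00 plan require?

3 fewer payments

Monthly rate r = 21.8%/12 = 1.81667% = 0.0181667.
At $550.00/mo: n = ⌈−ln(1 − rB₀/P)/ln(1+r)⌉ = 51 payments (last $204.21); total interest = total paid − $18,050.00 = $9,654.21.
At $570.00/mo: 48 payments (last $322.60); total interest $9,062.60.
Payments saved = 51 − 48 = 3.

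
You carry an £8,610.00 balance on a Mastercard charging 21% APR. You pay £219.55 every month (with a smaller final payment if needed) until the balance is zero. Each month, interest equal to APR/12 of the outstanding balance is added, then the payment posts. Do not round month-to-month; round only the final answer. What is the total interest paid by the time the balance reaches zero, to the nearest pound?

Monthly rate r = 21%/12 = 1.75% = 0.0175.
Payoff takes n = ⌈−ln(1 − rB₀/P)/ln(1+r)⌉ = ⌈66.823⌉ = 67 payments; the last is £180.95.
Total paid = 66·£219.55 + £180.95 = £14,671.25.
Total interest = total paid − principal = £14,671.25 − £8,610.00 = £6,061.25.

£6,061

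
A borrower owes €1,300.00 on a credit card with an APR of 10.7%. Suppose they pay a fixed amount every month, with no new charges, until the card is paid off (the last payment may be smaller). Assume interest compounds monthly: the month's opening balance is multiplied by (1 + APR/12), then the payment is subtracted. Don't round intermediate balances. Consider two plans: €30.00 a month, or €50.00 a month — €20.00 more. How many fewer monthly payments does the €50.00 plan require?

Monthly rate r = 10.7%/12 = 0.891667% = 0.00891667.
At €30.00/mo: n = ⌈−ln(1 − rB₀/P)/ln(1+r)⌉ = 56 payments (last €0.51); total interest = total paid − €1,300.00 = €350.51.
At €50.00/mo: 30 payments (last €35.59); total interest €185.59.
Payments saved = 56 − 30 = 26.

26 fewer payments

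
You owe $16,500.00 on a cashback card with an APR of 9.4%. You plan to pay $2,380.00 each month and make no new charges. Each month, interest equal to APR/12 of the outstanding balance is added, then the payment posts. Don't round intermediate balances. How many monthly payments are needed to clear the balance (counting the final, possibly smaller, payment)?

Monthly rate r = 9.4%/12 = 0.783333% = 0.00783333.
Recurrence: B ← B·(1+r) − $2,380.00.
Month 1: interest $129.25; balance after payment $14,249.25.
Month 2: interest $111.62; balance after payment $11,980.87.
Closed form: n = −ln(1 − rB₀/P)/ln(1+r) = −ln(0.94569)/ln(1.00783) ≈ 7.156, so the balance reaches zero during payment 8.

8 payments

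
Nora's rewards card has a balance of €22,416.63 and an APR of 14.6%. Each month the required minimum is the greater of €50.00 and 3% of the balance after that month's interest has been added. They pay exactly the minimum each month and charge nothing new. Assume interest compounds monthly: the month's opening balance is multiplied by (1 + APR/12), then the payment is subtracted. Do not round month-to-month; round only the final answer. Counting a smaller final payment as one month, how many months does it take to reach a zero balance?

185 months

Monthly rate r = 14.6%/12 = 1.21667% = 0.0121667.
While 3% of the post-interest balance exceeds €50.00, each month B ← (B·(1+r))·(1 − 0.03), i.e. B shrinks by the factor (1+r)·0.97 = 0.9818.
This holds for months 1–143. Entering month 144 the balance is €1,621.69; 3% of the post-interest balance is now below €50.00, so the flat €50.00 minimum applies from here.
From month 144 a fixed €50.00 at rate r clears €1,621.69 in 42 more payments. Total: 143 + 42 = 185 months.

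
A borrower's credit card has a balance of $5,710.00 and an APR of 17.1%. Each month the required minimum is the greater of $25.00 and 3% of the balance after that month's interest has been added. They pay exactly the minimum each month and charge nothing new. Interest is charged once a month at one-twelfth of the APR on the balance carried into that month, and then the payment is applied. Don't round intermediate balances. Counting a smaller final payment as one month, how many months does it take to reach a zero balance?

Monthly rate r = 17.1%/12 = 1.425% = 0.01425.
While 3% of the post-interest balance exceeds $25.00, each month B ← (B·(1+r))·(1 − 0.03), i.e. B shrinks by the factor (1+r)·0.97 = 0.98382.
This holds for months 1–119. Entering month 120 the balance is $819.84; 3% of the post-interest balance is now below $25.00, so the flat $25.00 minimum applies from here.
From month 120 a fixed $25.00 at rate r clears $819.84 in 45 more payments. Total: 119 + 45 = 164 months.

164 months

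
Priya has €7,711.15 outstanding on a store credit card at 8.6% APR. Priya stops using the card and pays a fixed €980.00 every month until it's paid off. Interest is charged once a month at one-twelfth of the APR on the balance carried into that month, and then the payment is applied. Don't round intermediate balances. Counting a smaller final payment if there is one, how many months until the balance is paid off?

Monthly rate r = 8.6%/12 = 0.716667% = 0.00716667.
Recurrence: B ← B·(1+r) − €980.00.
Month 1: interest €55.26; balance after payment €6,786.41.
Month 2: interest €48.64; balance after payment €5,855.05.
Closed form: n = −ln(1 − rB₀/P)/ln(1+r) = −ln(0.94361)/ln(1.00717) ≈ 8.128, so the balance reaches zero during payment 9.

9 payments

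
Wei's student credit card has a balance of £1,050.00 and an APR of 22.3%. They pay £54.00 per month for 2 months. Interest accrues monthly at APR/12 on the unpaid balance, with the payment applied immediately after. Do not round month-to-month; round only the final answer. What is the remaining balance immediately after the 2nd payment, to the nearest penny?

£980.38

Monthly rate r = 22.3%/12 = 1.85833% = 0.0185833.
Each month: B ← B·(1+r) − £54.00.
Month 1: interest £19.51; balance after payment £1,015.51.
Month 2: interest £18.87; balance after payment £980.38.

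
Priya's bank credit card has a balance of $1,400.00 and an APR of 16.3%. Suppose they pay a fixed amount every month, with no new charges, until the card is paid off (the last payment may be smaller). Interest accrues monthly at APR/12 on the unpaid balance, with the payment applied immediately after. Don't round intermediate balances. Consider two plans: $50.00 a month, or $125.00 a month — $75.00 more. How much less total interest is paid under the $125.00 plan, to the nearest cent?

Monthly rate r = 16.3%/12 = 1.35833% = 0.0135833.
At $50.00/mo: n = ⌈−ln(1 − rB₀/P)/ln(1+r)⌉ = 36 payments (last $23.64); total interest = total paid − $1,400.00 = $373.64.
At $125.00/mo: 13 payments (last $29.14); total interest $129.14.
Interest saved = $373.64 − $129.14 = $244.50.

$244.50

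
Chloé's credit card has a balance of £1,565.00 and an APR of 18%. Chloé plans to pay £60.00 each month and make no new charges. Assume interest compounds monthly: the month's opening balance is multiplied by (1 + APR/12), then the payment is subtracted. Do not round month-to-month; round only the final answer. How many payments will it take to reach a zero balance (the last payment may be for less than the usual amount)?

Monthly rate r = 18%/12 = 1.5% = 0.015.
Recurrence: B ← B·(1+r) − £60.00.
Month 1: interest £23.47; balance after payment £1,528.47.
Month 2: interest £22.93; balance after payment £1,491.40.
Closed form: n = −ln(1 − rB₀/P)/ln(1+r) = −ln(0.60875)/ln(1.015) ≈ 33.337, so the balance reaches zero during payment 34.

34 months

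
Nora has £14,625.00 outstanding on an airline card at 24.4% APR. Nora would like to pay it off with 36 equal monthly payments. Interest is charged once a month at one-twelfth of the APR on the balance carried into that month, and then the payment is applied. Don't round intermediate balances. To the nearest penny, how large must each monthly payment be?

Monthly rate r = 24.4%/12 = 2.03333% = 0.0203333.
Level-payment amortization: P = B₀·r / (1 − (1+r)^(−n)) = 14625.00·0.0203333 / (1 − 1.02033^(−36)).
Denominator 1 − (1+r)^(−36) = 0.515509457.
P = 297.375 / 0.515509457 ≈ 576.86.

£576.86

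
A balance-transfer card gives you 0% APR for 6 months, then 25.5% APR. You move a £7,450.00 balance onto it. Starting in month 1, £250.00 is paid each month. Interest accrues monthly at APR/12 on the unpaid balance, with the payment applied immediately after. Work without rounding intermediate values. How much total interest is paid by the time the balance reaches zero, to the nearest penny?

Promo months 1–6 at r₀ = 0%/12 = 0; months 7+ at r₁ = 25.5%/12 = 0.02125.
After month 6 (no interest yet): B = £7,450.00 − 6·£250.00 = £5,950.00.
Then at r₁ with £250.00/mo: n₂ = −ln(1 − r₁·B/P)/ln(1+r₁) ≈ 33.51 → 34 more payments.
Total paid = 39·£250.00 + £129.19 = £9,879.19; interest = £9,879.19 − £7,450.00 = £2,429.19.

£2,429.19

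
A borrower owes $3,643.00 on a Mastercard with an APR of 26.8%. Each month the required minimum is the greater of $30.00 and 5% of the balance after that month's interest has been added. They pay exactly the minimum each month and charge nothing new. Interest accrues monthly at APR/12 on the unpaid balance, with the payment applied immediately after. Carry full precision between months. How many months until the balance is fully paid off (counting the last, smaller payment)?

89 months

Monthly rate r = 26.8%/12 = 2.23333% = 0.0223333.
While 5% of the post-interest balance exceeds $30.00, each month B ← (B·(1+r))·(1 − 0.05), i.e. B shrinks by the factor (1+r)·0.95 = 0.97122.
This holds for months 1–63. Entering month 64 the balance is $578.60; 5% of the post-interest balance is now below $30.00, so the flat $30.00 minimum applies from here.
From month 64 a fixed $30.00 at rate r clears $578.60 in 26 more payments. Total: 63 + 26 = 89 months.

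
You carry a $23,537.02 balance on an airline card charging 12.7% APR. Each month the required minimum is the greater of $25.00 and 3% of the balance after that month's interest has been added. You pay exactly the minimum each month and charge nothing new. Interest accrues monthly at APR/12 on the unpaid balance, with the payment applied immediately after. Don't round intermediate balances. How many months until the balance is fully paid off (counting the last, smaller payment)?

Monthly rate r = 12.7%/12 = 1.05833% = 0.0105833.
While 3% of the post-interest balance exceeds $25.00, each month B ← (B·(1+r))·(1 − 0.03), i.e. B shrinks by the factor (1+r)·0.97 = 0.98027.
This holds for months 1–169. Entering month 170 the balance is $810.71; 3% of the post-interest balance is now below $25.00, so the flat $25.00 minimum applies from here.
From month 170 a fixed $25.00 at rate r clears $810.71 in 40 more payments. Total: 169 + 40 = 209 months.

209 months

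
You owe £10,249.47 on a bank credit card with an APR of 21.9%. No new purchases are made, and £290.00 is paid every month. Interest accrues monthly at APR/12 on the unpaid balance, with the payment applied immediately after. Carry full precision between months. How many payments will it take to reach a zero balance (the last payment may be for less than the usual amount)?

Monthly rate r = 21.9%/12 = 1.825% = 0.01825.
Recurrence: B ← B·(1+r) − £290.00.
Month 1: interest £187.05; balance after payment £10,146.52.
Month 2: interest £185.17; balance after payment £10,041.70.
Closed form: n = −ln(1 − rB₀/P)/ln(1+r) = −ln(0.35499)/ln(1.01825) ≈ 57.265, so the balance reaches zero during payment 58.

58 months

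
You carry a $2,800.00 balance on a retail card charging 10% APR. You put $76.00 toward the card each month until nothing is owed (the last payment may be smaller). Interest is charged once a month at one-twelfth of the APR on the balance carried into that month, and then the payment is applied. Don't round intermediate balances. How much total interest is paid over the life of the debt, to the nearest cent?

$558.73

Monthly rate r = 10%/12 = 0.833333% = 0.00833333.
Payoff takes n = ⌈−ln(1 − rB₀/P)/ln(1+r)⌉ = ⌈44.193⌉ = 45 payments; the last is $14.73.
Total paid = 44·$76.00 + $14.73 = $3,358.73.
Total interest = total paid − principal = $3,358.73 − $2,800.00 = $558.73.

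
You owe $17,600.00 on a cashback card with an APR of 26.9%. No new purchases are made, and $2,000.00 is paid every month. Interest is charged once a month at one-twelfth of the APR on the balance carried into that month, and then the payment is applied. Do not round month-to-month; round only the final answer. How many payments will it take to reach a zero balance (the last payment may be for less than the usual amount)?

10 months

Monthly rate r = 26.9%/12 = 2.24167% = 0.0224167.
Recurrence: B ← B·(1+r) − $2,000.00.
Month 1: interest $394.53; balance after payment $15,994.53.
Month 2: interest $358.54; balance after payment $14,353.08.
Closed form: n = −ln(1 − rB₀/P)/ln(1+r) = −ln(0.80273)/ln(1.02242) ≈ 9.912, so the balance reaches zero during payment 10.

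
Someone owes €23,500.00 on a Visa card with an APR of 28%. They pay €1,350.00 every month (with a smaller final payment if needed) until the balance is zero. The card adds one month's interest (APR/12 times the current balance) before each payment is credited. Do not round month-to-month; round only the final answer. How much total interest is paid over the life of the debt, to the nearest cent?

Monthly rate r = 28%/12 = 2.33333% = 0.0233333.
Payoff takes n = ⌈−ln(1 − rB₀/P)/ln(1+r)⌉ = ⌈22.595⌉ = 23 payments; the last is €807.42.
Total paid = 22·€1,350.00 + €807.42 = €30,507.42.
Total interest = total paid − principal = €30,507.42 − €23,500.00 = €7,007.42.

€7,007.42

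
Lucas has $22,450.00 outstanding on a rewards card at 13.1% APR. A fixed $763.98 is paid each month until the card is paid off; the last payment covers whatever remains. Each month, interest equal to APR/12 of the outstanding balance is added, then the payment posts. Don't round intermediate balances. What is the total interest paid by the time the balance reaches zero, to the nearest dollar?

$4,770

Monthly rate r = 13.1%/12 = 1.09167% = 0.0109167.
Payoff takes n = ⌈−ln(1 − rB₀/P)/ln(1+r)⌉ = ⌈35.628⌉ = 36 payments; the last is $480.57.
Total paid = 35·$763.98 + $480.57 = $27,219.87.
Total interest = total paid − principal = $27,219.87 − $22,450.00 = $4,769.87.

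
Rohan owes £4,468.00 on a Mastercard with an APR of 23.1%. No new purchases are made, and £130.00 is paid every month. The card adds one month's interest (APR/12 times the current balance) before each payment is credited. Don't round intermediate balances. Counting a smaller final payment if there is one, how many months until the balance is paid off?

Monthly rate r = 23.1%/12 = 1.925% = 0.01925.
Recurrence: B ← B·(1+r) − £130.00.
Month 1: interest £86.01; balance after payment £4,424.01.
Month 2: interest £85.16; balance after payment £4,379.17.
Closed form: n = −ln(1 − rB₀/P)/ln(1+r) = −ln(0.33839)/ln(1.01925) ≈ 56.828, so the balance reaches zero during payment 57.

57 months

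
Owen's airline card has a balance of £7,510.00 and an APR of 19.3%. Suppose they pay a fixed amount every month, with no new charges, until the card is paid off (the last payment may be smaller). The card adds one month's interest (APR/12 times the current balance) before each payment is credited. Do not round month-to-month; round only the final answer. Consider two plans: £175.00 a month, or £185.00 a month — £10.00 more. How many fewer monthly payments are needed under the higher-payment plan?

7 fewer payments

Monthly rate r = 19.3%/12 = 1.60833% = 0.0160833.
At £175.00/mo: n = ⌈−ln(1 − rB₀/P)/ln(1+r)⌉ = 74 payments (last £78.24); total interest = total paid − £7,510.00 = £5,343.24.
At £185.00/mo: 67 payments (last £59.20); total interest £4,759.20.
Payments saved = 74 − 67 = 7.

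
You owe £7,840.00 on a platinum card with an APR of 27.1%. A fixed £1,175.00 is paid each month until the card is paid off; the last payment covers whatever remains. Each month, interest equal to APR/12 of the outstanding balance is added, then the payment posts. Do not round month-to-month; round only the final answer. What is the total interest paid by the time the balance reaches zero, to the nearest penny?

£756.07

Monthly rate r = 27.1%/12 = 2.25833% = 0.0225833.
Payoff takes n = ⌈−ln(1 − rB₀/P)/ln(1+r)⌉ = ⌈7.313⌉ = 8 payments; the last is £371.07.
Total paid = 7·£1,175.00 + £371.07 = £8,596.07.
Total interest = total paid − principal = £8,596.07 − £7,840.00 = £756.07.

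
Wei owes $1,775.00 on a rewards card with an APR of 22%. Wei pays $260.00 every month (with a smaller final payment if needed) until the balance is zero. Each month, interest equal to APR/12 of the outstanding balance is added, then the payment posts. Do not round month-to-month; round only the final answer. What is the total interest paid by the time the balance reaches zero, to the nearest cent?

$139.19

Monthly rate r = 22%/12 = 1.83333% = 0.0183333.
Payoff takes n = ⌈−ln(1 − rB₀/P)/ln(1+r)⌉ = ⌈7.360⌉ = 8 payments; the last is $94.19.
Total paid = 7·$260.00 + $94.19 = $1,914.19.
Total interest = total paid − principal = $1,914.19 − $1,775.00 = $139.19.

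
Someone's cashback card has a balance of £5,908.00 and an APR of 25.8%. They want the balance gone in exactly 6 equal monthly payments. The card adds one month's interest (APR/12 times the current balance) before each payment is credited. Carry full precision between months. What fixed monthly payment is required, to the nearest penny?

Monthly rate r = 25.8%/12 = 2.15% = 0.0215.
Level-payment amortization: P = B₀·r / (1 − (1+r)^(−n)) = 5908.00·0.0215 / (1 − 1.0215^(−6)).
Denominator 1 − (1+r)^(−6) = 0.11982349.
P = 127.022 / 0.11982349 ≈ 1060.08.

£1,060.08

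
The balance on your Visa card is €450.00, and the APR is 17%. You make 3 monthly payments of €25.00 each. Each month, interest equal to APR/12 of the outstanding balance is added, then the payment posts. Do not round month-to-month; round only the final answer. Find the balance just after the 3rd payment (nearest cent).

€393.33

Monthly rate r = 17%/12 = 1.41667% = 0.0141667.
Each month: B ← B·(1+r) − €25.00.
Month 1: interest €6.38; balance after payment €431.38.
Month 2: interest €6.11; balance after payment €412.49.
Month 3: interest €5.84; balance after payment €393.33.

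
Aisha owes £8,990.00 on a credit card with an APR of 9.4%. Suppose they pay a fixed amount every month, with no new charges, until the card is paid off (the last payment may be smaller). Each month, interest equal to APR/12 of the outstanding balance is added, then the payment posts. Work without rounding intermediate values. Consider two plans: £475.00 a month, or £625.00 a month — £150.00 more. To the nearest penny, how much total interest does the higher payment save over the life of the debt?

Monthly rate r = 9.4%/12 = 0.783333% = 0.00783333.
At £475.00/mo: n = ⌈−ln(1 − rB₀/P)/ln(1+r)⌉ = 21 payments (last £269.11); total interest = total paid − £8,990.00 = £779.11.
At £625.00/mo: 16 payments (last £200.89); total interest £585.89.
Interest saved = £779.11 − £585.89 = £193.22.

£193.22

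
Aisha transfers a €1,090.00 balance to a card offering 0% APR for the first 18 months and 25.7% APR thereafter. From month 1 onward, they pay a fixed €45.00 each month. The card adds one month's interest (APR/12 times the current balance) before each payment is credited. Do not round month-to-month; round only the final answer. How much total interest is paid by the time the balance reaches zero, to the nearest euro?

€24

Promo months 1–18 at r₀ = 0%/12 = 0; months 19+ at r₁ = 25.7%/12 = 0.0214167.
After month 18 (no interest yet): B = €1,090.00 − 18·€45.00 = €280.00.
Then at r₁ with €45.00/mo: n₂ = −ln(1 − r₁·B/P)/ln(1+r₁) ≈ 6.75 → 7 more payments.
Total paid = 24·€45.00 + €33.80 = €1,113.80; interest = €1,113.80 − €1,090.00 = €23.80.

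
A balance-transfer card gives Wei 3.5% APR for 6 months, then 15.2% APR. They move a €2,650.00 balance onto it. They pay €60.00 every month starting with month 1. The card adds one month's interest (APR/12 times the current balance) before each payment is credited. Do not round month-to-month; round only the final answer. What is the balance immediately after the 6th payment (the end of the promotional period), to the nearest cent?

€2,334.08

Promo months 1–6 at r₀ = 3.5%/12 = 0.00291667; months 7+ at r₁ = 15.2%/12 = 0.0126667.
After month 6: iterate B ← B·(1+r₀) − €60.00 for 6 months → €2,334.08.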